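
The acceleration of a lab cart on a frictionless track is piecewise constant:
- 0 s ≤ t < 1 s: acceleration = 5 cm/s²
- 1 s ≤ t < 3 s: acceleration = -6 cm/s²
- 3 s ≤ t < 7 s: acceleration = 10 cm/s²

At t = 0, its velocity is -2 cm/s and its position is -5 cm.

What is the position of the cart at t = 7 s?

33.5 cm

On each constant-a segment, Δv = aΔt and Δx = v₀Δt + ½aΔt²; chain segment to segment.
0–1 s: v starts -2 cm/s; Δx = -2·1 + ½·5·1² = 0.5 cm; v ends 3 cm/s.
1–3 s: v starts 3 cm/s; Δx = 3·2 + ½·-6·2² = -6 cm; v ends -9 cm/s.
3–7 s: v starts -9 cm/s; Δx = -9·4 + ½·10·4² = 44 cm; v ends 31 cm/s.
x(7) = -5 + Σ Δx = 33.5 cm.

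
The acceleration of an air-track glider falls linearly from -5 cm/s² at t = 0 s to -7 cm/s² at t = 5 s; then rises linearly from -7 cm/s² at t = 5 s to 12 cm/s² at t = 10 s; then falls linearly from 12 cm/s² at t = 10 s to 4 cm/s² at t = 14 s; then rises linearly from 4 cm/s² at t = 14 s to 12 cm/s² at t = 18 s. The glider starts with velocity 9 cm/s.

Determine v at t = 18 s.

55.5 cm/s

Δv equals the area under the a-t graph; then v = v₀ + Δv.
0–5 s: ½(-5 + -7)(5) = -30 cm/s
5–10 s: ½(-7 + 12)(5) = 12.5 cm/s
10–14 s: ½(12 + 4)(4) = 32 cm/s
14–18 s: ½(4 + 12)(4) = 32 cm/s
Δv = 46.5 cm/s, so v(18) = 9 + (46.5) = 55.5 cm/s.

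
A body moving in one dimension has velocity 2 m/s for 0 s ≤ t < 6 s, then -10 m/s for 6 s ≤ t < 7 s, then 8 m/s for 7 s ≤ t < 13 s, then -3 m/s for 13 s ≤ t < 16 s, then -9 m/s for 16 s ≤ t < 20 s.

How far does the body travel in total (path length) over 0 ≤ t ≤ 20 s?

Distance (not displacement) is the total path length: add the absolute areas under v-t.
0–6 s: |2| × 6 = 12 m
6–7 s: |-10| × 1 = 10 m
7–13 s: |8| × 6 = 48 m
13–16 s: |-3| × 3 = 9 m
16–20 s: |-9| × 4 = 36 m
Total distance = 115 m

115 m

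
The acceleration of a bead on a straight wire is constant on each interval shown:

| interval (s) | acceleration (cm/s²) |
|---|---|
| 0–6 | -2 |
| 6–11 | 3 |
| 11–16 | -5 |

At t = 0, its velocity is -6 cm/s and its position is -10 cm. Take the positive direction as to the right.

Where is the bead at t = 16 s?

On each constant-a segment, Δv = aΔt and Δx = v₀Δt + ½aΔt²; chain segment to segment.
0–6 s: v starts -6 cm/s; Δx = -6·6 + ½·-2·6² = -72 cm; v ends -18 cm/s.
6–11 s: v starts -18 cm/s; Δx = -18·5 + ½·3·5² = -52.5 cm; v ends -3 cm/s.
11–16 s: v starts -3 cm/s; Δx = -3·5 + ½·-5·5² = -77.5 cm; v ends -28 cm/s.
x(16) = -10 + Σ Δx = -212 cm.

-212 cm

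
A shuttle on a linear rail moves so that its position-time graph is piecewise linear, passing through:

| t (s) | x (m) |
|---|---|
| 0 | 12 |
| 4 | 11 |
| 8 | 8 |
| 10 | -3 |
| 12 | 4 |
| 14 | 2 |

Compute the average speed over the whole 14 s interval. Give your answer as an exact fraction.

12/7 m/s

Average speed = (total path length)/(elapsed time); on a piecewise-linear x-t graph the path length is Σ|Δx|.
0–4 s: |Δx| = |11 − 12| = 1 m
4–8 s: |Δx| = |8 − 11| = 3 m
8–10 s: |Δx| = |-3 − 8| = 11 m
10–12 s: |Δx| = |4 − -3| = 7 m
12–14 s: |Δx| = |2 − 4| = 2 m
Total path = 24 m; average speed = 24/14 = 12/7 m/s.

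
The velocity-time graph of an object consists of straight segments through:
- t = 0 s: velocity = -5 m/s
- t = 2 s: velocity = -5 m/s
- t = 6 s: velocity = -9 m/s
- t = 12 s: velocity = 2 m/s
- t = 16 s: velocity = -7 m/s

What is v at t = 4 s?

On 2–6 s the graph is linear from -5 to -9 m/s: v(4) = -5 + (-9 − -5)·(4 − 2)/(6 − 2) = -7 m/s.

-7 m/s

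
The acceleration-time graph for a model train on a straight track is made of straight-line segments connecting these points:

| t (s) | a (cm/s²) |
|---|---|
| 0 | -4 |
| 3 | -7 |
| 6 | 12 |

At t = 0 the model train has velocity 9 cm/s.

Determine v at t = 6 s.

Δv equals the area under the a-t graph; then v = v₀ + Δv.
0–3 s: ½(-4 + -7)(3) = -16.5 cm/s
3–6 s: ½(-7 + 12)(3) = 7.5 cm/s
Δv = -9 cm/s, so v(6) = 9 + (-9) = 0 cm/s.

0 cm/s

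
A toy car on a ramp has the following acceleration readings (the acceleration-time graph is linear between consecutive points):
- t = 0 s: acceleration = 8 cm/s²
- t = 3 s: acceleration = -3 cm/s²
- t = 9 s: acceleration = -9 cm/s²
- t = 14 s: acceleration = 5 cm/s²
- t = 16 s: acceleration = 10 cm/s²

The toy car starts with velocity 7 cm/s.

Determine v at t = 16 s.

-16.5 cm/s

Δv equals the area under the a-t graph; then v = v₀ + Δv.
0–3 s: ½(8 + -3)(3) = 7.5 cm/s
3–9 s: ½(-3 + -9)(6) = -36 cm/s
9–14 s: ½(-9 + 5)(5) = -10 cm/s
14–16 s: ½(5 + 10)(2) = 15 cm/s
Δv = -23.5 cm/s, so v(16) = 7 + (-23.5) = -16.5 cm/s.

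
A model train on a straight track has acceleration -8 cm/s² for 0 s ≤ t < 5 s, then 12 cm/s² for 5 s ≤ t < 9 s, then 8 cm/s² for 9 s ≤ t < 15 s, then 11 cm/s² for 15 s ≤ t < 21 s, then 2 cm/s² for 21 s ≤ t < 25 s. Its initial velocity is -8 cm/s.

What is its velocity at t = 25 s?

Δv equals the area under the a-t graph; then v = v₀ + Δv.
0–5 s: -8 × 5 = -40 cm/s
5–9 s: 12 × 4 = 48 cm/s
9–15 s: 8 × 6 = 48 cm/s
15–21 s: 11 × 6 = 66 cm/s
21–25 s: 2 × 4 = 8 cm/s
Δv = 130 cm/s, so v(25) = -8 + (130) = 122 cm/s.

122 cm/s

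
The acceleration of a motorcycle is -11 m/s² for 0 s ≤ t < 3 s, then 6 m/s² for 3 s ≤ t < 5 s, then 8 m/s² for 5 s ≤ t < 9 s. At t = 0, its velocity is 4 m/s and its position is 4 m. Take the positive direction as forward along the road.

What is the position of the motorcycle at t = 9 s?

-83.5 m

On each constant-a segment, Δv = aΔt and Δx = v₀Δt + ½aΔt²; chain segment to segment.
0–3 s: v starts 4 m/s; Δx = 4·3 + ½·-11·3² = -37.5 m; v ends -29 m/s.
3–5 s: v starts -29 m/s; Δx = -29·2 + ½·6·2² = -46 m; v ends -17 m/s.
5–9 s: v starts -17 m/s; Δx = -17·4 + ½·8·4² = -4 m; v ends 15 m/s.
x(9) = 4 + Σ Δx = -83.5 m.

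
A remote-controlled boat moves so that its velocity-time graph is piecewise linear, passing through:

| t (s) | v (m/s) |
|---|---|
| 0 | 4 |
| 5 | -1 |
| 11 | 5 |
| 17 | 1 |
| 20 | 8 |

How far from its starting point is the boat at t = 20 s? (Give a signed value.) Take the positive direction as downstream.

Displacement is the signed area under the v-t curve.
0–5 s: ½(4 + -1)(5) = 7.5 m
5–11 s: ½(-1 + 5)(6) = 12 m
11–17 s: ½(5 + 1)(6) = 18 m
17–20 s: ½(1 + 8)(3) = 13.5 m
Net displacement = 51 m

51 m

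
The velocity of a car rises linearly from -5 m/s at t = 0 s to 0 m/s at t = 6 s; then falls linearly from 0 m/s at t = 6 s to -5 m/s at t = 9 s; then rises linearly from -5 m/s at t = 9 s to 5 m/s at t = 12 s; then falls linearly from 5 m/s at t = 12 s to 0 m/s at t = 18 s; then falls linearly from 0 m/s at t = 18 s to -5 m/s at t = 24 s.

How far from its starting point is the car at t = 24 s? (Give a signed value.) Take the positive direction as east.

Displacement is the signed area under the v-t curve.
0–6 s: ½(-5 + 0)(6) = -15 m
6–9 s: ½(0 + -5)(3) = -7.5 m
9–12 s: ½(-5 + 5)(3) = 0 m
12–18 s: ½(5 + 0)(6) = 15 m
18–24 s: ½(0 + -5)(6) = -15 m
Net displacement = -22.5 m

-22.5 m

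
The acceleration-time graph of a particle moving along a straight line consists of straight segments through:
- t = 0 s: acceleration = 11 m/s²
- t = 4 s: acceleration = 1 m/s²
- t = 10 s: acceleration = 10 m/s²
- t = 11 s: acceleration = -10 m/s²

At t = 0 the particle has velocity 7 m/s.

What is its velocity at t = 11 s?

Δv equals the area under the a-t graph; then v = v₀ + Δv.
0–4 s: ½(11 + 1)(4) = 24 m/s
4–10 s: ½(1 + 10)(6) = 33 m/s
10–11 s: ½(10 + -10)(1) = 0 m/s
Δv = 57 m/s, so v(11) = 7 + (57) = 64 m/s.

64 m/s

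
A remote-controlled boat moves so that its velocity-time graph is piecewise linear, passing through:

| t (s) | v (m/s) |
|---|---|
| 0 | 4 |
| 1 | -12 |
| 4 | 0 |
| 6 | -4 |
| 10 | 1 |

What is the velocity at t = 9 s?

On 6–10 s the graph is linear from -4 to 1 m/s: v(9) = -4 + (1 − -4)·(9 − 6)/(10 − 6) = -0.25 m/s.

-0.25 m/s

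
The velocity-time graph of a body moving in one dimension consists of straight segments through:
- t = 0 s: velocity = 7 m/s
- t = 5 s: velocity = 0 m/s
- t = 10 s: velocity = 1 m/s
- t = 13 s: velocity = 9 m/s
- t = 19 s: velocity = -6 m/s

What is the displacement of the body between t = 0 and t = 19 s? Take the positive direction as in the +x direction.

44 m

Net displacement equals the area under the velocity-time graph (areas below the axis count negative).
0–5 s: ½(7 + 0)(5) = 17.5 m
5–10 s: ½(0 + 1)(5) = 2.5 m
10–13 s: ½(1 + 9)(3) = 15 m
13–19 s: ½(9 + -6)(6) = 9 m
Net displacement = 44 m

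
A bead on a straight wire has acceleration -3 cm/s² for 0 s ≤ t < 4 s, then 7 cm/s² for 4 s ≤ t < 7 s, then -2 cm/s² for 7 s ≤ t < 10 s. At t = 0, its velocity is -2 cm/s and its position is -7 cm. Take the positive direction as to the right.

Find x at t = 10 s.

On each constant-a segment, Δv = aΔt and Δx = v₀Δt + ½aΔt²; chain segment to segment.
0–4 s: v starts -2 cm/s; Δx = -2·4 + ½·-3·4² = -32 cm; v ends -14 cm/s.
4–7 s: v starts -14 cm/s; Δx = -14·3 + ½·7·3² = -10.5 cm; v ends 7 cm/s.
7–10 s: v starts 7 cm/s; Δx = 7·3 + ½·-2·3² = 12 cm; v ends 1 cm/s.
x(10) = -7 + Σ Δx = -37.5 cm.

-37.5 cm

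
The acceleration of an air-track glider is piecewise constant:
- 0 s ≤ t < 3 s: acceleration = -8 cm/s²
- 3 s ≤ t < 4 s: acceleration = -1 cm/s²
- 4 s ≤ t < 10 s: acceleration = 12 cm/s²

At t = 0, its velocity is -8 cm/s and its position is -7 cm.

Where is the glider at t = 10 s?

On each constant-a segment, Δv = aΔt and Δx = v₀Δt + ½aΔt²; chain segment to segment.
0–3 s: v starts -8 cm/s; Δx = -8·3 + ½·-8·3² = -60 cm; v ends -32 cm/s.
3–4 s: v starts -32 cm/s; Δx = -32·1 + ½·-1·1² = -32.5 cm; v ends -33 cm/s.
4–10 s: v starts -33 cm/s; Δx = -33·6 + ½·12·6² = 18 cm; v ends 39 cm/s.
x(10) = -7 + Σ Δx = -81.5 cm.

-81.5 cm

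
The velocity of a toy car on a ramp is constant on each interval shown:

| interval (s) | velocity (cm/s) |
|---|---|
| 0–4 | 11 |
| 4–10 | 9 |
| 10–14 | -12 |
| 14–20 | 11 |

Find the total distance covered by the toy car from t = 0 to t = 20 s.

Distance (not displacement) is the total path length: add the absolute areas under v-t.
0–4 s: |11| × 4 = 44 cm
4–10 s: |9| × 6 = 54 cm
10–14 s: |-12| × 4 = 48 cm
14–20 s: |11| × 6 = 66 cm
Total distance = 212 cm

212 cm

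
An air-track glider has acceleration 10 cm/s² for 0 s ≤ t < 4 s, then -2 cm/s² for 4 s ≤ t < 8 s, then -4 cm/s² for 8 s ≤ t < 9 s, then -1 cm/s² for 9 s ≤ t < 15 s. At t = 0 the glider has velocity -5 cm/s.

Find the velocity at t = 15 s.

17 cm/s

Δv equals the area under the a-t graph; then v = v₀ + Δv.
0–4 s: 10 × 4 = 40 cm/s
4–8 s: -2 × 4 = -8 cm/s
8–9 s: -4 × 1 = -4 cm/s
9–15 s: -1 × 6 = -6 cm/s
Δv = 22 cm/s, so v(15) = -5 + (22) = 17 cm/s.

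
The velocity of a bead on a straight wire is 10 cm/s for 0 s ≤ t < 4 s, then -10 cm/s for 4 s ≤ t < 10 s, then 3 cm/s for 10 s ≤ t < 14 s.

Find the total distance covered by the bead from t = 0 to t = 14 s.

Total distance travelled is ∫|v| dt — sum the magnitudes of each area piece.
0–4 s: |10| × 4 = 40 cm
4–10 s: |-10| × 6 = 60 cm
10–14 s: |3| × 4 = 12 cm
Total distance = 112 cm

112 cm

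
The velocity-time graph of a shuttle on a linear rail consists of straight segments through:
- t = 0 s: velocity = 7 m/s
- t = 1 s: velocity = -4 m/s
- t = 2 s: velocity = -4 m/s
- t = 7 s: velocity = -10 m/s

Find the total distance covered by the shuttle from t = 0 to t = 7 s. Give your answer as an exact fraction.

923/22 m

Total distance travelled is ∫|v| dt — sum the magnitudes of each area piece.
0–1 s: v = 0 at t = 7/11 s; triangle areas 49/22 + 8/11 = 65/22 m
1–2 s: |-4| × 1 = 4 m
2–7 s: |½(-4 + -10)(5)| = 35 m
Total distance = 923/22 m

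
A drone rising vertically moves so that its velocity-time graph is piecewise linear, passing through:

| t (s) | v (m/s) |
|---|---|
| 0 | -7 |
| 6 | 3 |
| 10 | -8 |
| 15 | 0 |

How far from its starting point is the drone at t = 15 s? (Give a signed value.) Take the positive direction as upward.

-42 m

Displacement is the signed area under the v-t curve.
0–6 s: ½(-7 + 3)(6) = -12 m
6–10 s: ½(3 + -8)(4) = -10 m
10–15 s: ½(-8 + 0)(5) = -20 m
Net displacement = -42 m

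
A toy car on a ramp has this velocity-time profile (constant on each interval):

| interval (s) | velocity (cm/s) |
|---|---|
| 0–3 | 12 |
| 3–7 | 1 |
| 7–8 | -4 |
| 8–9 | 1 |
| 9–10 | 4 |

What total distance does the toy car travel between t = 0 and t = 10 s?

Total distance travelled is ∫|v| dt — sum the magnitudes of each area piece.
0–3 s: |12| × 3 = 36 cm
3–7 s: |1| × 4 = 4 cm
7–8 s: |-4| × 1 = 4 cm
8–9 s: |1| × 1 = 1 cm
9–10 s: |4| × 1 = 4 cm
Total distance = 49 cm

49 cm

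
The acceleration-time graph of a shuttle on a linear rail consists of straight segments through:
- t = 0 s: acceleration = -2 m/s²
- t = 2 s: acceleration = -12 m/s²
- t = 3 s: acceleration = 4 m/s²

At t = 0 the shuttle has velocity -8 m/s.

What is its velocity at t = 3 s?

-26 m/s

Δv equals the area under the a-t graph; then v = v₀ + Δv.
0–2 s: ½(-2 + -12)(2) = -14 m/s
2–3 s: ½(-12 + 4)(1) = -4 m/s
Δv = -18 m/s, so v(3) = -8 + (-18) = -26 m/s.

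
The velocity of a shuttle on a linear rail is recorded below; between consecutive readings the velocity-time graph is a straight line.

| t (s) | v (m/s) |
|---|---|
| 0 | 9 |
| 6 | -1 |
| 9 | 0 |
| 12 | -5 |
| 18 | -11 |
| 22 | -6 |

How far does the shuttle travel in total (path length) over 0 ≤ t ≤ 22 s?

Distance (not displacement) is the total path length: add the absolute areas under v-t.
0–6 s: v = 0 at t = 5.4 s; triangle areas 24.3 + 0.3 = 24.6 m
6–9 s: |½(-1 + 0)(3)| = 1.5 m
9–12 s: |½(0 + -5)(3)| = 7.5 m
12–18 s: |½(-5 + -11)(6)| = 48 m
18–22 s: |½(-11 + -6)(4)| = 34 m
Total distance = 115.6 m

115.6 m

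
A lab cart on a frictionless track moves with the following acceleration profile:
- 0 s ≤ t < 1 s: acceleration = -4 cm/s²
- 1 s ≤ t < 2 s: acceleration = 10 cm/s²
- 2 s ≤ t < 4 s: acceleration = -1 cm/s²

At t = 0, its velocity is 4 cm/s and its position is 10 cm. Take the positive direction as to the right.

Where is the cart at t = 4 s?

35 cm

On each constant-a segment, Δv = aΔt and Δx = v₀Δt + ½aΔt²; chain segment to segment.
0–1 s: v starts 4 cm/s; Δx = 4·1 + ½·-4·1² = 2 cm; v ends 0 cm/s.
1–2 s: v starts 0 cm/s; Δx = 0·1 + ½·10·1² = 5 cm; v ends 10 cm/s.
2–4 s: v starts 10 cm/s; Δx = 10·2 + ½·-1·2² = 18 cm; v ends 8 cm/s.
x(4) = 10 + Σ Δx = 35 cm.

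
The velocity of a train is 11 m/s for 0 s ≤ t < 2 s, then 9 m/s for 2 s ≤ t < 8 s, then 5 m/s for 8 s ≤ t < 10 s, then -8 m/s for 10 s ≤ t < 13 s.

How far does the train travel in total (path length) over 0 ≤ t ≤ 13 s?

110 m

Distance (not displacement) is the total path length: add the absolute areas under v-t.
0–2 s: |11| × 2 = 22 m
2–8 s: |9| × 6 = 54 m
8–10 s: |5| × 2 = 10 m
10–13 s: |-8| × 3 = 24 m
Total distance = 110 m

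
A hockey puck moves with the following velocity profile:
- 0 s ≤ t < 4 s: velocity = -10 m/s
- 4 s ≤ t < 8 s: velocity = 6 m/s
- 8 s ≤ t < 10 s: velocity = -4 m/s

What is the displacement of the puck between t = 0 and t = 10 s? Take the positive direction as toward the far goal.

Net displacement equals the area under the velocity-time graph (areas below the axis count negative).
0–4 s: -10 × 4 = -40 m
4–8 s: 6 × 4 = 24 m
8–10 s: -4 × 2 = -8 m
Net displacement = -24 m

-24 m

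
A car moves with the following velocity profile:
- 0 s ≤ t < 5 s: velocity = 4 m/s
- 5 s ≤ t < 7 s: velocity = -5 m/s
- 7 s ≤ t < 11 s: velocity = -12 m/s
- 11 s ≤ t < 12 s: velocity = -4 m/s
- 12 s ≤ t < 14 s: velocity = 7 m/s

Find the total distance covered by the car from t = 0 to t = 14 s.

96 m

Total distance travelled is ∫|v| dt — sum the magnitudes of each area piece.
0–5 s: |4| × 5 = 20 m
5–7 s: |-5| × 2 = 10 m
7–11 s: |-12| × 4 = 48 m
11–12 s: |-4| × 1 = 4 m
12–14 s: |7| × 2 = 14 m
Total distance = 96 m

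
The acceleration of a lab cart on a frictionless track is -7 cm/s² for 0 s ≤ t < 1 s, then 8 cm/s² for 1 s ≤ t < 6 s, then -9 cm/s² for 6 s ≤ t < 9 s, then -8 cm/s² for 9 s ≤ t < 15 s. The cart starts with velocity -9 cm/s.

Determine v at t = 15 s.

Δv equals the area under the a-t graph; then v = v₀ + Δv.
0–1 s: -7 × 1 = -7 cm/s
1–6 s: 8 × 5 = 40 cm/s
6–9 s: -9 × 3 = -27 cm/s
9–15 s: -8 × 6 = -48 cm/s
Δv = -42 cm/s, so v(15) = -9 + (-42) = -51 cm/s.

-51 cm/s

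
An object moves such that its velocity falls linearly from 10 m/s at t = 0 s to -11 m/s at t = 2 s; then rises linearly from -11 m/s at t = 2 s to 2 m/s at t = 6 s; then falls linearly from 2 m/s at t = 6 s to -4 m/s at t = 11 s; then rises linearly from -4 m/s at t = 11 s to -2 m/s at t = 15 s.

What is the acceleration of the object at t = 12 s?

Acceleration is the slope of the v-t graph on 11–15 s: (-2 − -4)/(15 − 11) = 0.5 m/s².

0.5 m/s²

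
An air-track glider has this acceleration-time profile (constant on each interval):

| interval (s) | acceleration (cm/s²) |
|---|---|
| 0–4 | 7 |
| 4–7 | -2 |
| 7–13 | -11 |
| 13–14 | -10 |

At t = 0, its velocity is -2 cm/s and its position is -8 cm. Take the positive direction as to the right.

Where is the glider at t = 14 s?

-20 cm

On each constant-a segment, Δv = aΔt and Δx = v₀Δt + ½aΔt²; chain segment to segment.
0–4 s: v starts -2 cm/s; Δx = -2·4 + ½·7·4² = 48 cm; v ends 26 cm/s.
4–7 s: v starts 26 cm/s; Δx = 26·3 + ½·-2·3² = 69 cm; v ends 20 cm/s.
7–13 s: v starts 20 cm/s; Δx = 20·6 + ½·-11·6² = -78 cm; v ends -46 cm/s.
13–14 s: v starts -46 cm/s; Δx = -46·1 + ½·-10·1² = -51 cm; v ends -56 cm/s.
x(14) = -8 + Σ Δx = -20 cm.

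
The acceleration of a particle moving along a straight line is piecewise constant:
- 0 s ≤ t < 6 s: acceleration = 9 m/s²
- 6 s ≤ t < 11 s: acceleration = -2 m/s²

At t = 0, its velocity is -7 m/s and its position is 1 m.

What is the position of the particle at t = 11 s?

On each constant-a segment, Δv = aΔt and Δx = v₀Δt + ½aΔt²; chain segment to segment.
0–6 s: v starts -7 m/s; Δx = -7·6 + ½·9·6² = 120 m; v ends 47 m/s.
6–11 s: v starts 47 m/s; Δx = 47·5 + ½·-2·5² = 210 m; v ends 37 m/s.
x(11) = 1 + Σ Δx = 331 m.

331 m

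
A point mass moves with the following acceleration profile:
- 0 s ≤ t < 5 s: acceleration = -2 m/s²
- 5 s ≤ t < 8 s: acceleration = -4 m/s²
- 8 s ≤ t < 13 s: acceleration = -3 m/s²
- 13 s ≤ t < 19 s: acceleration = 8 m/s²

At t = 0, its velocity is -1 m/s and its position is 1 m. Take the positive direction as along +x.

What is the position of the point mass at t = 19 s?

-316.5 m

On each constant-a segment, Δv = aΔt and Δx = v₀Δt + ½aΔt²; chain segment to segment.
0–5 s: v starts -1 m/s; Δx = -1·5 + ½·-2·5² = -30 m; v ends -11 m/s.
5–8 s: v starts -11 m/s; Δx = -11·3 + ½·-4·3² = -51 m; v ends -23 m/s.
8–13 s: v starts -23 m/s; Δx = -23·5 + ½·-3·5² = -152.5 m; v ends -38 m/s.
13–19 s: v starts -38 m/s; Δx = -38·6 + ½·8·6² = -84 m; v ends 10 m/s.
x(19) = 1 + Σ Δx = -316.5 m.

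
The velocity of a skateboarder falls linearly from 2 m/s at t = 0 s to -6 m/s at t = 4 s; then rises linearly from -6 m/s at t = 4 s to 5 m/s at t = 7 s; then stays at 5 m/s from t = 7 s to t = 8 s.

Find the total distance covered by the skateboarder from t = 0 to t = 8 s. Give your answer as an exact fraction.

513/22 m

Total distance travelled is ∫|v| dt — sum the magnitudes of each area piece.
0–4 s: v = 0 at t = 1 s; triangle areas 1 + 9 = 10 m
4–7 s: v = 0 at t = 62/11 s; triangle areas 54/11 + 75/22 = 183/22 m
7–8 s: |5| × 1 = 5 m
Total distance = 513/22 m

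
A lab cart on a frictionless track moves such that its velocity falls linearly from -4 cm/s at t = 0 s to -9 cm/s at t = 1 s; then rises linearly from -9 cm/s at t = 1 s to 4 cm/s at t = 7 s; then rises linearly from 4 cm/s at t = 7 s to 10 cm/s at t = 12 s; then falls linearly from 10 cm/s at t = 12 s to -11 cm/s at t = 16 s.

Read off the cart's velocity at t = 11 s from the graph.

On 7–12 s the graph is linear from 4 to 10 cm/s: v(11) = 4 + (10 − 4)·(11 − 7)/(12 − 7) = 8.8 cm/s.

8.8 cm/s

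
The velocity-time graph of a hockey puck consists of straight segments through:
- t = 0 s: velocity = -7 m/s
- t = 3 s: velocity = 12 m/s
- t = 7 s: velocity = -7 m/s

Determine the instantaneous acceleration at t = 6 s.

Acceleration is the slope of the v-t graph on 3–7 s: (-7 − 12)/(7 − 3) = -4.75 m/s².

-4.75 m/s²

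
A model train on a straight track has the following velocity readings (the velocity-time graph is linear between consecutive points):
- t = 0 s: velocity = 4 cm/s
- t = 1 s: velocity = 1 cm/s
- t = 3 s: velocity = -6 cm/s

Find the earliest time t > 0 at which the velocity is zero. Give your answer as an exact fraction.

t = 9/7 s

v changes sign on 1–3 s (from 1 to -6); the graph is linear there, so v = 0 at t = 1 + (-1)·(3 − 1)/(-6 − 1) = 9/7 s.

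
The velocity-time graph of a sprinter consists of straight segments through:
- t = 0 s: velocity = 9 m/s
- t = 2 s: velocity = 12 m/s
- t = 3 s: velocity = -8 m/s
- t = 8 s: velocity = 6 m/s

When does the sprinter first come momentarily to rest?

v changes sign on 2–3 s (from 12 to -8); the graph is linear there, so v = 0 at t = 2 + (-12)·(3 − 2)/(-8 − 12) = 2.6 s.

t = 2.6 s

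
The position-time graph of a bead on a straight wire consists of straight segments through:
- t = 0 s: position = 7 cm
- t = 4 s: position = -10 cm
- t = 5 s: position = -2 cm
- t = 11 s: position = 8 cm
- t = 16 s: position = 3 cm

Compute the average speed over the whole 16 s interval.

2.5 cm/s

Average speed = (total path length)/(elapsed time); on a piecewise-linear x-t graph the path length is Σ|Δx|.
0–4 s: |Δx| = |-10 − 7| = 17 cm
4–5 s: |Δx| = |-2 − -10| = 8 cm
5–11 s: |Δx| = |8 − -2| = 10 cm
11–16 s: |Δx| = |3 − 8| = 5 cm
Total path = 40 cm; average speed = 40/16 = 2.5 cm/s.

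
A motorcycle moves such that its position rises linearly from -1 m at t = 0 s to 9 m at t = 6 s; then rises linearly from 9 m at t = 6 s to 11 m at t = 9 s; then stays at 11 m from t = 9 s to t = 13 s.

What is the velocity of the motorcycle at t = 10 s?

0 m/s

Velocity is the slope of the x-t graph on 9–13 s: (11 − 11)/(13 − 9) = 0 m/s.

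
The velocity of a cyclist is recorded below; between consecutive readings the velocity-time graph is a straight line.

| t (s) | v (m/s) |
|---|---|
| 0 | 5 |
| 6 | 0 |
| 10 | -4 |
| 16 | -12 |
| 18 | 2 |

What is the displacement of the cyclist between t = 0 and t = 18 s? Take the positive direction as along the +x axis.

-51 m

Displacement is the signed area under the v-t curve.
0–6 s: ½(5 + 0)(6) = 15 m
6–10 s: ½(0 + -4)(4) = -8 m
10–16 s: ½(-4 + -12)(6) = -48 m
16–18 s: ½(-12 + 2)(2) = -10 m
Net displacement = -51 m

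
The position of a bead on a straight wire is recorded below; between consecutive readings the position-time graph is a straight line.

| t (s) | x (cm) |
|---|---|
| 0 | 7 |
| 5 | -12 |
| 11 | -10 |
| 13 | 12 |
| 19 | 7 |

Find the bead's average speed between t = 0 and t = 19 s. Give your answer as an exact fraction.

48/19 cm/s

Average speed = (total path length)/(elapsed time); on a piecewise-linear x-t graph the path length is Σ|Δx|.
0–5 s: |Δx| = |-12 − 7| = 19 cm
5–11 s: |Δx| = |-10 − -12| = 2 cm
11–13 s: |Δx| = |12 − -10| = 22 cm
13–19 s: |Δx| = |7 − 12| = 5 cm
Total path = 48 cm; average speed = 48/19 = 48/19 cm/s.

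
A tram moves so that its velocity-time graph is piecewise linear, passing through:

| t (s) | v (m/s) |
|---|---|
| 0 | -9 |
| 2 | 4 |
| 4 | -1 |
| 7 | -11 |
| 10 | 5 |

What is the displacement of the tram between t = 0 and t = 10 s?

-29 m

Net displacement equals the area under the velocity-time graph (areas below the axis count negative).
0–2 s: ½(-9 + 4)(2) = -5 m
2–4 s: ½(4 + -1)(2) = 3 m
4–7 s: ½(-1 + -11)(3) = -18 m
7–10 s: ½(-11 + 5)(3) = -9 m
Net displacement = -29 m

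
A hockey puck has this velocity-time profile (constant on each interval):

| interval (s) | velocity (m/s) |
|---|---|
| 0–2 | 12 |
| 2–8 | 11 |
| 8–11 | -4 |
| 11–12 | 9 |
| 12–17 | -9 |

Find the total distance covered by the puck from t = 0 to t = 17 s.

156 m

Distance (not displacement) is the total path length: add the absolute areas under v-t.
0–2 s: |12| × 2 = 24 m
2–8 s: |11| × 6 = 66 m
8–11 s: |-4| × 3 = 12 m
11–12 s: |9| × 1 = 9 m
12–17 s: |-9| × 5 = 45 m
Total distance = 156 m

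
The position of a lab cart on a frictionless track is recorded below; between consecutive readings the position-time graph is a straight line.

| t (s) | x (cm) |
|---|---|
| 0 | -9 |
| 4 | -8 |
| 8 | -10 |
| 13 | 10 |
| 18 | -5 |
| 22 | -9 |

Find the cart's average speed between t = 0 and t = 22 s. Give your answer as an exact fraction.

21/11 cm/s

Average speed = (total path length)/(elapsed time); on a piecewise-linear x-t graph the path length is Σ|Δx|.
0–4 s: |Δx| = |-8 − -9| = 1 cm
4–8 s: |Δx| = |-10 − -8| = 2 cm
8–13 s: |Δx| = |10 − -10| = 20 cm
13–18 s: |Δx| = |-5 − 10| = 15 cm
18–22 s: |Δx| = |-9 − -5| = 4 cm
Total path = 42 cm; average speed = 42/22 = 21/11 cm/s.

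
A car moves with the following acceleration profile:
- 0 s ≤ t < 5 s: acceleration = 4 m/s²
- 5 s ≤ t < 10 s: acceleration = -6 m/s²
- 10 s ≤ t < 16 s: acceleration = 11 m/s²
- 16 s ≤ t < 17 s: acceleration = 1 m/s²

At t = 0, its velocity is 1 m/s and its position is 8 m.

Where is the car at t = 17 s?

294.5 m

On each constant-a segment, Δv = aΔt and Δx = v₀Δt + ½aΔt²; chain segment to segment.
0–5 s: v starts 1 m/s; Δx = 1·5 + ½·4·5² = 55 m; v ends 21 m/s.
5–10 s: v starts 21 m/s; Δx = 21·5 + ½·-6·5² = 30 m; v ends -9 m/s.
10–16 s: v starts -9 m/s; Δx = -9·6 + ½·11·6² = 144 m; v ends 57 m/s.
16–17 s: v starts 57 m/s; Δx = 57·1 + ½·1·1² = 57.5 m; v ends 58 m/s.
x(17) = 8 + Σ Δx = 294.5 m.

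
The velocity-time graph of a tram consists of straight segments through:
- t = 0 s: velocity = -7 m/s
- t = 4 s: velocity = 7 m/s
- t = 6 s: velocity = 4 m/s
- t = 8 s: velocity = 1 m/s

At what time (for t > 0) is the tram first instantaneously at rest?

t = 2 s

v changes sign on 0–4 s (from -7 to 7); the graph is linear there, so v = 0 at t = 0 + (7)·(4 − 0)/(7 − -7) = 2 s.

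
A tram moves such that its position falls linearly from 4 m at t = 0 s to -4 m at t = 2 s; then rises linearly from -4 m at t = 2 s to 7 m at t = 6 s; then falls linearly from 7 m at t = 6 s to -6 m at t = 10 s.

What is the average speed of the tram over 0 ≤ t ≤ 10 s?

3.2 m/s

Average speed = (total path length)/(elapsed time); on a piecewise-linear x-t graph the path length is Σ|Δx|.
0–2 s: |Δx| = |-4 − 4| = 8 m
2–6 s: |Δx| = |7 − -4| = 11 m
6–10 s: |Δx| = |-6 − 7| = 13 m
Total path = 32 m; average speed = 32/10 = 3.2 m/s.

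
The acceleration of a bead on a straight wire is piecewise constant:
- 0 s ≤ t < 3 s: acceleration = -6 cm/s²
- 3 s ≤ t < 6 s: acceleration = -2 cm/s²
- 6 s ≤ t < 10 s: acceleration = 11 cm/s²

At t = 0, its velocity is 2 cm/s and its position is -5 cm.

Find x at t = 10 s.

On each constant-a segment, Δv = aΔt and Δx = v₀Δt + ½aΔt²; chain segment to segment.
0–3 s: v starts 2 cm/s; Δx = 2·3 + ½·-6·3² = -21 cm; v ends -16 cm/s.
3–6 s: v starts -16 cm/s; Δx = -16·3 + ½·-2·3² = -57 cm; v ends -22 cm/s.
6–10 s: v starts -22 cm/s; Δx = -22·4 + ½·11·4² = 0 cm; v ends 22 cm/s.
x(10) = -5 + Σ Δx = -83 cm.

-83 cm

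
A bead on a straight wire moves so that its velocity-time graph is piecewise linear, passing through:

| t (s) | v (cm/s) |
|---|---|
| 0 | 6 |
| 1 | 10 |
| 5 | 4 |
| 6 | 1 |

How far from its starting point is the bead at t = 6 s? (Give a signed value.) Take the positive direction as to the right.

Net displacement equals the area under the velocity-time graph (areas below the axis count negative).
0–1 s: ½(6 + 10)(1) = 8 cm
1–5 s: ½(10 + 4)(4) = 28 cm
5–6 s: ½(4 + 1)(1) = 2.5 cm
Net displacement = 38.5 cm

38.5 cm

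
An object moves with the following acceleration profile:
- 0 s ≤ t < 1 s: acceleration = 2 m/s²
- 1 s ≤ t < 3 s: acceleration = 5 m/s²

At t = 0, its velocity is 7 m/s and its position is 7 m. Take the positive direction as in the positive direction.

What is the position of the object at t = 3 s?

43 m

On each constant-a segment, Δv = aΔt and Δx = v₀Δt + ½aΔt²; chain segment to segment.
0–1 s: v starts 7 m/s; Δx = 7·1 + ½·2·1² = 8 m; v ends 9 m/s.
1–3 s: v starts 9 m/s; Δx = 9·2 + ½·5·2² = 28 m; v ends 19 m/s.
x(3) = 7 + Σ Δx = 43 m.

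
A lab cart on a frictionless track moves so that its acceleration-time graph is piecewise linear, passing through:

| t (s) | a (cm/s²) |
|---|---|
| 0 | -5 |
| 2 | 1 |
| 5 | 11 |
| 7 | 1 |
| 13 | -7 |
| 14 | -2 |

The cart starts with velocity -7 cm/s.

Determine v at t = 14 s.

-3.5 cm/s

Δv equals the area under the a-t graph; then v = v₀ + Δv.
0–2 s: ½(-5 + 1)(2) = -4 cm/s
2–5 s: ½(1 + 11)(3) = 18 cm/s
5–7 s: ½(11 + 1)(2) = 12 cm/s
7–13 s: ½(1 + -7)(6) = -18 cm/s
13–14 s: ½(-7 + -2)(1) = -4.5 cm/s
Δv = 3.5 cm/s, so v(14) = -7 + (3.5) = -3.5 cm/s.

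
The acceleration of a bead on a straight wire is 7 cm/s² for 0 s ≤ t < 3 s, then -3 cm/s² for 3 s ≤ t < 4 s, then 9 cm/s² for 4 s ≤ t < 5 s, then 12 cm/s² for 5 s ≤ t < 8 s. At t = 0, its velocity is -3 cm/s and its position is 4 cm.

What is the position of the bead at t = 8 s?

188.5 cm

On each constant-a segment, Δv = aΔt and Δx = v₀Δt + ½aΔt²; chain segment to segment.
0–3 s: v starts -3 cm/s; Δx = -3·3 + ½·7·3² = 22.5 cm; v ends 18 cm/s.
3–4 s: v starts 18 cm/s; Δx = 18·1 + ½·-3·1² = 16.5 cm; v ends 15 cm/s.
4–5 s: v starts 15 cm/s; Δx = 15·1 + ½·9·1² = 19.5 cm; v ends 24 cm/s.
5–8 s: v starts 24 cm/s; Δx = 24·3 + ½·12·3² = 126 cm; v ends 60 cm/s.
x(8) = 4 + Σ Δx = 188.5 cm.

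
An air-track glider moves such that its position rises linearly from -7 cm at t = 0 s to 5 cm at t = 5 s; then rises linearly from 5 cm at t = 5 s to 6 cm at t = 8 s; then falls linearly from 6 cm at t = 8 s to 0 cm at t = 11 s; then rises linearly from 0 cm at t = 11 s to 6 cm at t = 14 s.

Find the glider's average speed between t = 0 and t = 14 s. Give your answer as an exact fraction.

25/14 cm/s

Average speed = (total path length)/(elapsed time); on a piecewise-linear x-t graph the path length is Σ|Δx|.
0–5 s: |Δx| = |5 − -7| = 12 cm
5–8 s: |Δx| = |6 − 5| = 1 cm
8–11 s: |Δx| = |0 − 6| = 6 cm
11–14 s: |Δx| = |6 − 0| = 6 cm
Total path = 25 cm; average speed = 25/14 = 25/14 cm/s.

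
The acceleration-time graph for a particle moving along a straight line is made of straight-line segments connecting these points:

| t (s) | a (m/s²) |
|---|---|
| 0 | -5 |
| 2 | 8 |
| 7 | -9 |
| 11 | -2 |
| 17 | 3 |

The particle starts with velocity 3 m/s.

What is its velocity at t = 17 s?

-15.5 m/s

Δv equals the area under the a-t graph; then v = v₀ + Δv.
0–2 s: ½(-5 + 8)(2) = 3 m/s
2–7 s: ½(8 + -9)(5) = -2.5 m/s
7–11 s: ½(-9 + -2)(4) = -22 m/s
11–17 s: ½(-2 + 3)(6) = 3 m/s
Δv = -18.5 m/s, so v(17) = 3 + (-18.5) = -15.5 m/s.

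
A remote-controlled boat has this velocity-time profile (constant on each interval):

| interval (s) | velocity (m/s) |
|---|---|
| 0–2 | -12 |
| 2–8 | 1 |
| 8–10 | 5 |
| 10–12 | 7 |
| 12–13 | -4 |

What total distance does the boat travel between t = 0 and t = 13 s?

58 m

Total distance travelled is ∫|v| dt — sum the magnitudes of each area piece.
0–2 s: |-12| × 2 = 24 m
2–8 s: |1| × 6 = 6 m
8–10 s: |5| × 2 = 10 m
10–12 s: |7| × 2 = 14 m
12–13 s: |-4| × 1 = 4 m
Total distance = 58 m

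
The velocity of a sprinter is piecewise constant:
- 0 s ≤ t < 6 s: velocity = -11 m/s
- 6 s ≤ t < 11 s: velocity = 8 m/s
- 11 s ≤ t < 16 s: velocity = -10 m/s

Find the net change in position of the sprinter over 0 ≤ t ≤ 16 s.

Net displacement equals the area under the velocity-time graph (areas below the axis count negative).
0–6 s: -11 × 6 = -66 m
6–11 s: 8 × 5 = 40 m
11–16 s: -10 × 5 = -50 m
Net displacement = -76 m

-76 m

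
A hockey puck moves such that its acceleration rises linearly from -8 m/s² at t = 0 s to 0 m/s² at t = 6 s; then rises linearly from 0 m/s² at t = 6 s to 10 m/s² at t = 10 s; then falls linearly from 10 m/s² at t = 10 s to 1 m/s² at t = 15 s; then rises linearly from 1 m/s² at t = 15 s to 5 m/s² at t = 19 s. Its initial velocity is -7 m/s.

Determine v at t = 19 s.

28.5 m/s

Δv equals the area under the a-t graph; then v = v₀ + Δv.
0–6 s: ½(-8 + 0)(6) = -24 m/s
6–10 s: ½(0 + 10)(4) = 20 m/s
10–15 s: ½(10 + 1)(5) = 27.5 m/s
15–19 s: ½(1 + 5)(4) = 12 m/s
Δv = 35.5 m/s, so v(19) = -7 + (35.5) = 28.5 m/s.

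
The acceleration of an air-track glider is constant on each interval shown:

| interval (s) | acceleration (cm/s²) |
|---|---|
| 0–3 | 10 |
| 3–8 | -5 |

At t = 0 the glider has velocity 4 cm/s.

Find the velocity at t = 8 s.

9 cm/s

Δv equals the area under the a-t graph; then v = v₀ + Δv.
0–3 s: 10 × 3 = 30 cm/s
3–8 s: -5 × 5 = -25 cm/s
Δv = 5 cm/s, so v(8) = 4 + (5) = 9 cm/s.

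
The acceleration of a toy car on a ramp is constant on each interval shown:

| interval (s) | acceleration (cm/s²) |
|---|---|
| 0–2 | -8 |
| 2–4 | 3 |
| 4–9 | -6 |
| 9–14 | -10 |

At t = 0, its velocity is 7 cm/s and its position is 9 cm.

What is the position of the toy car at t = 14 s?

-385 cm

On each constant-a segment, Δv = aΔt and Δx = v₀Δt + ½aΔt²; chain segment to segment.
0–2 s: v starts 7 cm/s; Δx = 7·2 + ½·-8·2² = -2 cm; v ends -9 cm/s.
2–4 s: v starts -9 cm/s; Δx = -9·2 + ½·3·2² = -12 cm; v ends -3 cm/s.
4–9 s: v starts -3 cm/s; Δx = -3·5 + ½·-6·5² = -90 cm; v ends -33 cm/s.
9–14 s: v starts -33 cm/s; Δx = -33·5 + ½·-10·5² = -290 cm; v ends -83 cm/s.
x(14) = 9 + Σ Δx = -385 cm.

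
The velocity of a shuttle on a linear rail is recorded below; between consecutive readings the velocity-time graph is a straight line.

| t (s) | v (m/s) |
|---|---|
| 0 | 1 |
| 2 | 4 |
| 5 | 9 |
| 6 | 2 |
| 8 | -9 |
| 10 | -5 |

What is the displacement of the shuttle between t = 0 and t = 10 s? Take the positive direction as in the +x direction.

Displacement is the signed area under the v-t curve.
0–2 s: ½(1 + 4)(2) = 5 m
2–5 s: ½(4 + 9)(3) = 19.5 m
5–6 s: ½(9 + 2)(1) = 5.5 m
6–8 s: ½(2 + -9)(2) = -7 m
8–10 s: ½(-9 + -5)(2) = -14 m
Net displacement = 9 m

9 m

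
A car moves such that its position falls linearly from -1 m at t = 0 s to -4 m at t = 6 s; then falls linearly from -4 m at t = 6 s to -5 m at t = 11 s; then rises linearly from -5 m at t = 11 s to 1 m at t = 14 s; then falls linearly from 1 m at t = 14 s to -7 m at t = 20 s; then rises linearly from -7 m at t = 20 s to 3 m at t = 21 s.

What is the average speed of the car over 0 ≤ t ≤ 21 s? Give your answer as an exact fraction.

Average speed = (total path length)/(elapsed time); on a piecewise-linear x-t graph the path length is Σ|Δx|.
0–6 s: |Δx| = |-4 − -1| = 3 m
6–11 s: |Δx| = |-5 − -4| = 1 m
11–14 s: |Δx| = |1 − -5| = 6 m
14–20 s: |Δx| = |-7 − 1| = 8 m
20–21 s: |Δx| = |3 − -7| = 10 m
Total path = 28 m; average speed = 28/21 = 4/3 m/s.

4/3 m/s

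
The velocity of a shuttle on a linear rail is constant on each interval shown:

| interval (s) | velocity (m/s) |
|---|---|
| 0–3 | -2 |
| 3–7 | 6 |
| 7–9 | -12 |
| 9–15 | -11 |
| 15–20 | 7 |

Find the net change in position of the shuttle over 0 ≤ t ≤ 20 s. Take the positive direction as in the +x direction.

Displacement is the signed area under the v-t curve.
0–3 s: -2 × 3 = -6 m
3–7 s: 6 × 4 = 24 m
7–9 s: -12 × 2 = -24 m
9–15 s: -11 × 6 = -66 m
15–20 s: 7 × 5 = 35 m
Net displacement = -37 m

-37 m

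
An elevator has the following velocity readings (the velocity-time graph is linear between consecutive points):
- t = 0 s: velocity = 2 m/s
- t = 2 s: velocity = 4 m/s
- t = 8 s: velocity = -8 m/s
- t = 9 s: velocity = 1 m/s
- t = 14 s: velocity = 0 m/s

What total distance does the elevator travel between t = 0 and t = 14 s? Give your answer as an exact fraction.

Total distance travelled is ∫|v| dt — sum the magnitudes of each area piece.
0–2 s: |½(2 + 4)(2)| = 6 m
2–8 s: v = 0 at t = 4 s; triangle areas 4 + 16 = 20 m
8–9 s: v = 0 at t = 80/9 s; triangle areas 32/9 + 1/18 = 65/18 m
9–14 s: |½(1 + 0)(5)| = 2.5 m
Total distance = 289/9 m

289/9 m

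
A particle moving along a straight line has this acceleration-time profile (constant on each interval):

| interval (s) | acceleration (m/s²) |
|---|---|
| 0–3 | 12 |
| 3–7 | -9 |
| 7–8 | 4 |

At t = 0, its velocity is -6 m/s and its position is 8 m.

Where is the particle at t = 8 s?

88 m

On each constant-a segment, Δv = aΔt and Δx = v₀Δt + ½aΔt²; chain segment to segment.
0–3 s: v starts -6 m/s; Δx = -6·3 + ½·12·3² = 36 m; v ends 30 m/s.
3–7 s: v starts 30 m/s; Δx = 30·4 + ½·-9·4² = 48 m; v ends -6 m/s.
7–8 s: v starts -6 m/s; Δx = -6·1 + ½·4·1² = -4 m; v ends -2 m/s.
x(8) = 8 + Σ Δx = 88 m.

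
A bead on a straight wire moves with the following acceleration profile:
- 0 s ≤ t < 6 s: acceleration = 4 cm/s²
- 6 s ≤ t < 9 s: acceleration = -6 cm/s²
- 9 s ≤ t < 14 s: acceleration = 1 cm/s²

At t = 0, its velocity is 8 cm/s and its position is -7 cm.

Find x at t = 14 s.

264.5 cm

On each constant-a segment, Δv = aΔt and Δx = v₀Δt + ½aΔt²; chain segment to segment.
0–6 s: v starts 8 cm/s; Δx = 8·6 + ½·4·6² = 120 cm; v ends 32 cm/s.
6–9 s: v starts 32 cm/s; Δx = 32·3 + ½·-6·3² = 69 cm; v ends 14 cm/s.
9–14 s: v starts 14 cm/s; Δx = 14·5 + ½·1·5² = 82.5 cm; v ends 19 cm/s.
x(14) = -7 + Σ Δx = 264.5 cm.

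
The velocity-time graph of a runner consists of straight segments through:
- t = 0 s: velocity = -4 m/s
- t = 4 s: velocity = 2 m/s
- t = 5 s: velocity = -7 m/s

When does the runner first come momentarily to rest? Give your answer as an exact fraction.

t = 8/3 s

v changes sign on 0–4 s (from -4 to 2); the graph is linear there, so v = 0 at t = 0 + (4)·(4 − 0)/(2 − -4) = 8/3 s.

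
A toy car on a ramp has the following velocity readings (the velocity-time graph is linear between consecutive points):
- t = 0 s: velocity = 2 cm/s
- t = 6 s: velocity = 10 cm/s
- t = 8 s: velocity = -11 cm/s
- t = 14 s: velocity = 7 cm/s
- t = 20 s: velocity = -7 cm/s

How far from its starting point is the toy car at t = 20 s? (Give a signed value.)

Net displacement equals the area under the velocity-time graph (areas below the axis count negative).
0–6 s: ½(2 + 10)(6) = 36 cm
6–8 s: ½(10 + -11)(2) = -1 cm
8–14 s: ½(-11 + 7)(6) = -12 cm
14–20 s: ½(7 + -7)(6) = 0 cm
Net displacement = 23 cm

23 cm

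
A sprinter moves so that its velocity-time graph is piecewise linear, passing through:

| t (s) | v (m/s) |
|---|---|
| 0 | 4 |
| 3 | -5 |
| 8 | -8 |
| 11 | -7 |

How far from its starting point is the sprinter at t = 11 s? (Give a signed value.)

-56.5 m

Displacement is the signed area under the v-t curve.
0–3 s: ½(4 + -5)(3) = -1.5 m
3–8 s: ½(-5 + -8)(5) = -32.5 m
8–11 s: ½(-8 + -7)(3) = -22.5 m
Net displacement = -56.5 m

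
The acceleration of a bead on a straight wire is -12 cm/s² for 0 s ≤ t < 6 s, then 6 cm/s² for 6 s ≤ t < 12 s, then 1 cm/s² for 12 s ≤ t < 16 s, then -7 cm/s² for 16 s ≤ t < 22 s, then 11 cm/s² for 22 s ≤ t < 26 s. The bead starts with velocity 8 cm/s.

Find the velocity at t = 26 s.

Δv equals the area under the a-t graph; then v = v₀ + Δv.
0–6 s: -12 × 6 = -72 cm/s
6–12 s: 6 × 6 = 36 cm/s
12–16 s: 1 × 4 = 4 cm/s
16–22 s: -7 × 6 = -42 cm/s
22–26 s: 11 × 4 = 44 cm/s
Δv = -30 cm/s, so v(26) = 8 + (-30) = -22 cm/s.

-22 cm/s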